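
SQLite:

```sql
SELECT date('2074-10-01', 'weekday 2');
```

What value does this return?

`weekday 2` advances to the next Tuesday; 2074-10-01 is a Monday, so it moves forward to 2074-10-02.

2074-10-02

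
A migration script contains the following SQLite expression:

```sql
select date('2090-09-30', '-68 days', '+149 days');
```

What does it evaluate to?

2090-12-20

Applying '-68 days' to 2090-09-30: counting 68 days back gives 2090-07-24.
Applying '+149 days' to 2090-07-24: counting 149 days forward gives 2090-12-20.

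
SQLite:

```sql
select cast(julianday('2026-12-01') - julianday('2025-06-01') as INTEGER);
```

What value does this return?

29 days remain in June 2025 after the 1st (30 − 1).
Full months from July 2025 through November 2026 contribute their day counts.
Then 1 day into December 2026.
Total: 29 + 31 + 31 + 30 + 31 + 30 + 31 + 31 + 28 + 31 + 30 + 31 + 30 + 31 + 31 + 30 + 31 + 30 + 1 = 548.

548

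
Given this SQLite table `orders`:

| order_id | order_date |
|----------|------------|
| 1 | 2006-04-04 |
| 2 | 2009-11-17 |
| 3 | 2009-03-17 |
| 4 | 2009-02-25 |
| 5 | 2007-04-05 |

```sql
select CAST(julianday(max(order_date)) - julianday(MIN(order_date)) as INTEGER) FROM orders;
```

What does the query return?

1323

MIN = 2006-04-04, MAX = 2009-11-17.
26 days remain in April 2006 after the 4th (30 − 4).
Full months from May 2006 through October 2009 contribute their day counts.
Then 17 days into November 2009.
Total: 26 + 31 + 30 + 31 + 31 + 30 + 31 + 30 + 31 + 31 + 28 + 31 + 30 + 31 + 30 + 31 + 31 + 30 + 31 + 30 + 31 + 31 + 29 + 31 + 30 + 31 + 30 + 31 + 31 + 30 + 31 + 30 + 31 + 31 + 28 + 31 + 30 + 31 + 30 + 31 + 31 + 30 + 31 + 17 = 1323.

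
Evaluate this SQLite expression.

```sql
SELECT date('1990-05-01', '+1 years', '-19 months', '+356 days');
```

1990-09-22

Adding +1 year to 1990-05-01 gives 1991-05-01.
Adding -19 months to 1991-05-01 gives 1989-10-01.
Applying '+356 days' to 1989-10-01: counting 356 days forward gives 1990-09-22.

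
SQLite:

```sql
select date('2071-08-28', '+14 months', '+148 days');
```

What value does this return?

2073-03-25

Adding +14 months to 2071-08-28 gives 2072-10-28.
Applying '+148 days' to 2072-10-28: counting 148 days forward gives 2073-03-25.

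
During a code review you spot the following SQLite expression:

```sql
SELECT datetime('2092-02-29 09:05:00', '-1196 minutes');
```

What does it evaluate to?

2092-02-28 13:09:00

1196 minutes = 19h 56m; -1196 minutes from 2092-02-29 09:05:00 is 2092-02-28 13:09:00 (crosses midnight).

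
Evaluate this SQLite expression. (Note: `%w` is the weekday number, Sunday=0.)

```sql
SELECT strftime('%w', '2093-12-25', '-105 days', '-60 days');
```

1

First apply '-105 days', '-60 days': 2093-12-25 → 2093-07-13.
2093-07-13 is a Monday; with Sunday=0 that is 1.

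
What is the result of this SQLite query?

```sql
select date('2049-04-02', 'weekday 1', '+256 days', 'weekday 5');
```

2049-12-17

`weekday 1` advances to the next Monday; 2049-04-02 is a Friday, so it moves forward to 2049-04-05.
Applying '+256 days' to 2049-04-05: counting 256 days forward gives 2049-12-17.
`weekday 5` advances to the next Friday; 2049-12-17 is already a Friday, so it stays at 2049-12-17.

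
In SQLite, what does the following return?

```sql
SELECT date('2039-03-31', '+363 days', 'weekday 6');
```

2040-03-31

Applying '+363 days' to 2039-03-31: counting 363 days forward gives 2040-03-28.
`weekday 6` advances to the next Saturday; 2040-03-28 is a Wednesday, so it moves forward to 2040-03-31.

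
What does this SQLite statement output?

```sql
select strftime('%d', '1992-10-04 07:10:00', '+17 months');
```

04

First apply '+17 months': 1992-10-04 07:10:00 → 1994-03-04 07:10:00.
`%d` extracts the 2-digit day of month: 04.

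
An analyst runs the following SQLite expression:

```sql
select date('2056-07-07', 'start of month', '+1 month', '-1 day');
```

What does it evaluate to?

`start of month` rewinds 2056-07-07 to 2056-07-01.
Adding +1 month to 2056-07-01 gives 2056-08-01.
Going back 1 day from 2056-08-01 reaches 2056-07-31 (last day of July, 31 days).

2056-07-31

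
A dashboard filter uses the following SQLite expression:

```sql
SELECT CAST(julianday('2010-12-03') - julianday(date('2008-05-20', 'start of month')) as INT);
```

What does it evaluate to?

`start of month` rewinds 2008-05-20 to 2008-05-01.
30 days remain in May 2008 after the 1st (31 − 1).
Full months from June 2008 through November 2010 contribute their day counts.
Then 3 days into December 2010.
Total: 30 + 30 + 31 + 31 + 30 + 31 + 30 + 31 + 31 + 28 + 31 + 30 + 31 + 30 + 31 + 31 + 30 + 31 + 30 + 31 + 31 + 28 + 31 + 30 + 31 + 30 + 31 + 31 + 30 + 31 + 30 + 3 = 946.

946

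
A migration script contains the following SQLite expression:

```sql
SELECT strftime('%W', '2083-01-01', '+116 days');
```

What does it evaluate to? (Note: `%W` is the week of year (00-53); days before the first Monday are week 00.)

First apply '+116 days': 2083-01-01 → 2083-04-27.
2083-04-27 is a Tuesday. SQLite's %W counts Mondays since the year started; the result is 17.

17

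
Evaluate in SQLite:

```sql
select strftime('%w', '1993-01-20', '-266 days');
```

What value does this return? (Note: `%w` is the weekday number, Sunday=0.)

3

First apply '-266 days': 1993-01-20 → 1992-04-29.
1992-04-29 is a Wednesday; with Sunday=0 that is 3.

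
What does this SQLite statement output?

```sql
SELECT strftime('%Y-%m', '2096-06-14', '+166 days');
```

First apply '+166 days': 2096-06-14 → 2096-11-27.
`%Y-%m` extracts the year-month: 2096-11.

2096-11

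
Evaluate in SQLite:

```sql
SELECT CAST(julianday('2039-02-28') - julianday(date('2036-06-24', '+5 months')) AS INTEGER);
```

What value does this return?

826

Adding +5 months to 2036-06-24 gives 2036-11-24.
6 days remain in November 2036 after the 24th (30 − 24).
Full months from December 2036 through January 2039 contribute their day counts.
Then 28 days into February 2039.
Total: 6 + 31 + 31 + 28 + 31 + 30 + 31 + 30 + 31 + 31 + 30 + 31 + 30 + 31 + 31 + 28 + 31 + 30 + 31 + 30 + 31 + 31 + 30 + 31 + 30 + 31 + 31 + 28 = 826.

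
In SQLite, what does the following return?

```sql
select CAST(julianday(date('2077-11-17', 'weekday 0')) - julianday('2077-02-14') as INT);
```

280

`weekday 0` advances to the next Sunday; 2077-11-17 is a Wednesday, so it moves forward to 2077-11-21.
14 days remain in February 2077 after the 14th (28 − 14).
Full months from March 2077 through October 2077 contribute their day counts.
Then 21 days into November 2077.
Total: 14 + 31 + 30 + 31 + 30 + 31 + 31 + 30 + 31 + 21 = 280.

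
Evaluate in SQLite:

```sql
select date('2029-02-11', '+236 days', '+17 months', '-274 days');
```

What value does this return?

Applying '+236 days' to 2029-02-11: counting 236 days forward gives 2029-10-05.
Adding +17 months to 2029-10-05 gives 2031-03-05.
Applying '-274 days' to 2031-03-05: counting 274 days back gives 2030-06-04.

2030-06-04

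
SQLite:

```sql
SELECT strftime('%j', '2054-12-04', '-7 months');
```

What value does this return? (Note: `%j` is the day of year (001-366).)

124

First apply '-7 months': 2054-12-04 → 2054-05-04.
Day-of-year for 2054-05-04: days since 2054-01-01 inclusive = 124, zero-padded to 124.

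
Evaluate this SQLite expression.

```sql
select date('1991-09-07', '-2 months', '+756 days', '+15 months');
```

1994-11-01

Adding -2 months to 1991-09-07 gives 1991-07-07.
Applying '+756 days' to 1991-07-07: counting 756 days forward gives 1993-08-01.
Adding +15 months to 1993-08-01 gives 1994-11-01.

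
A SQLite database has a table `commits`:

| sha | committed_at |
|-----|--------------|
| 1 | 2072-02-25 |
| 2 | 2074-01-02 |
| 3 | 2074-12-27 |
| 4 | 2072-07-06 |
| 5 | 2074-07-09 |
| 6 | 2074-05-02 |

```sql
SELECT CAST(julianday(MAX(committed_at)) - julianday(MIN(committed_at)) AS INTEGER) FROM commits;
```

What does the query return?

MIN = 2072-02-25, MAX = 2074-12-27.
4 days remain in February 2072 after the 25th (29 − 25).
Full months from March 2072 through November 2074 contribute their day counts.
Then 27 days into December 2074.
Total: 4 + 31 + 30 + 31 + 30 + 31 + 31 + 30 + 31 + 30 + 31 + 31 + 28 + 31 + 30 + 31 + 30 + 31 + 31 + 30 + 31 + 30 + 31 + 31 + 28 + 31 + 30 + 31 + 30 + 31 + 31 + 30 + 31 + 30 + 27 = 1036.

1036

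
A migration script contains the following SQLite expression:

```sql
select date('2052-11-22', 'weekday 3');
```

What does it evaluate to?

2052-11-27

`weekday 3` advances to the next Wednesday; 2052-11-22 is a Friday, so it moves forward to 2052-11-27.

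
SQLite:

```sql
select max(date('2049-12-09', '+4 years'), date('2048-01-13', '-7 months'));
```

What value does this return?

2053-12-09

date('2049-12-09', '+4 years') → 2053-12-09.
date('2048-01-13', '-7 months') → 2047-06-13.
Later of the two is 2053-12-09.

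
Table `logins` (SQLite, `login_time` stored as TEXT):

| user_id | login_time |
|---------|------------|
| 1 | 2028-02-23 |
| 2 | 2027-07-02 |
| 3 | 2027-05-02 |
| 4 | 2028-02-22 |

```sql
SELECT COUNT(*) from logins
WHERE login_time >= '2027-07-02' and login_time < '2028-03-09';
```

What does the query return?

3

Rows in [2027-07-02, 2028-03-09): 2028-02-23, 2027-07-02, 2028-02-22 → 3 rows.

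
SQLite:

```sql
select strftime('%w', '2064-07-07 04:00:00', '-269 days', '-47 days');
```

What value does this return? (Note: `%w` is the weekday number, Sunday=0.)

0

First apply '-269 days', '-47 days': 2064-07-07 04:00:00 → 2063-08-26 04:00:00.
2063-08-26 is a Sunday; with Sunday=0 that is 0.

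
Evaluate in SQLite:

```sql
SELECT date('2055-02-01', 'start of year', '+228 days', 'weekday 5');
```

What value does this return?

`start of year` rewinds 2055-02-01 to 2055-01-01.
Applying '+228 days' to 2055-01-01: counting 228 days forward gives 2055-08-17.
`weekday 5` advances to the next Friday; 2055-08-17 is a Tuesday, so it moves forward to 2055-08-20.

2055-08-20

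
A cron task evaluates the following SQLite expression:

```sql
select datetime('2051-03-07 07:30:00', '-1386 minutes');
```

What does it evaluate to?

1386 minutes = 23h 6m; -1386 minutes from 2051-03-07 07:30:00 is 2051-03-06 08:24:00 (crosses midnight).

2051-03-06 08:24:00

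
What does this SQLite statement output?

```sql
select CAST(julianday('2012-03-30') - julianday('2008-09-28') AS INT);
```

2 days remain in September 2008 after the 28th (30 − 28).
Full months from October 2008 through February 2012 contribute their day counts.
Then 30 days into March 2012.
Total: 2 + 31 + 30 + 31 + 31 + 28 + 31 + 30 + 31 + 30 + 31 + 31 + 30 + 31 + 30 + 31 + 31 + 28 + 31 + 30 + 31 + 30 + 31 + 31 + 30 + 31 + 30 + 31 + 31 + 28 + 31 + 30 + 31 + 30 + 31 + 31 + 30 + 31 + 30 + 31 + 31 + 29 + 30 = 1279.

1279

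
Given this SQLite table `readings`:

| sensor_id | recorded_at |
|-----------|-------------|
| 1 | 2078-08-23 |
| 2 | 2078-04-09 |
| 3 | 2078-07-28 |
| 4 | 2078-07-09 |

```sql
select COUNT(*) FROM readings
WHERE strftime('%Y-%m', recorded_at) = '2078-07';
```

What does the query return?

2

Rows with year-month 2078-07: 2078-07-28, 2078-07-09 → 2.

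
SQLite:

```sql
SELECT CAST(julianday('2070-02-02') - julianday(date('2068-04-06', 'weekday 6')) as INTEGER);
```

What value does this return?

666

`weekday 6` advances to the next Saturday; 2068-04-06 is a Friday, so it moves forward to 2068-04-07.
23 days remain in April 2068 after the 7th (30 − 7).
Full months from May 2068 through January 2070 contribute their day counts.
Then 2 days into February 2070.
Total: 23 + 31 + 30 + 31 + 31 + 30 + 31 + 30 + 31 + 31 + 28 + 31 + 30 + 31 + 30 + 31 + 31 + 30 + 31 + 30 + 31 + 31 + 2 = 666.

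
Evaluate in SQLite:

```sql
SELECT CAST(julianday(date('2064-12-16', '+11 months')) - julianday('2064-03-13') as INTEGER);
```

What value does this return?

613

Adding +11 months to 2064-12-16 gives 2065-11-16.
18 days remain in March 2064 after the 13th (31 − 13).
Full months from April 2064 through October 2065 contribute their day counts.
Then 16 days into November 2065.
Total: 18 + 30 + 31 + 30 + 31 + 31 + 30 + 31 + 30 + 31 + 31 + 28 + 31 + 30 + 31 + 30 + 31 + 31 + 30 + 31 + 16 = 613.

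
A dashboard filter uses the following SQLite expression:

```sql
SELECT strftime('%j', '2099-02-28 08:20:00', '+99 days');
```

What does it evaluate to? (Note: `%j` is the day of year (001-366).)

158

First apply '+99 days': 2099-02-28 08:20:00 → 2099-06-07 08:20:00.
Day-of-year for 2099-06-07: days since 2099-01-01 inclusive = 158, zero-padded to 158.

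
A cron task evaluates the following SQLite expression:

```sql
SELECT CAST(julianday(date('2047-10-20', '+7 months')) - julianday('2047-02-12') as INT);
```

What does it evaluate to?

463

Adding +7 months to 2047-10-20 gives 2048-05-20.
16 days remain in February 2047 after the 12th (28 − 12).
Full months from March 2047 through April 2048 contribute their day counts.
Then 20 days into May 2048.
Total: 16 + 31 + 30 + 31 + 30 + 31 + 31 + 30 + 31 + 30 + 31 + 31 + 29 + 31 + 30 + 20 = 463.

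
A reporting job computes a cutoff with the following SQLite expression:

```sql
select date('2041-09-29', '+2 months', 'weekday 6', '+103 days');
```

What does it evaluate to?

2042-03-13

Adding +2 months to 2041-09-29 gives 2041-11-29.
`weekday 6` advances to the next Saturday; 2041-11-29 is a Friday, so it moves forward to 2041-11-30.
Applying '+103 days' to 2041-11-30: counting 103 days forward gives 2042-03-13.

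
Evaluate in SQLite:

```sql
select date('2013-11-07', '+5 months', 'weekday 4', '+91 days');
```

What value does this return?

Adding +5 months to 2013-11-07 gives 2014-04-07.
`weekday 4` advances to the next Thursday; 2014-04-07 is a Monday, so it moves forward to 2014-04-10.
Applying '+91 days' to 2014-04-10: counting 91 days forward gives 2014-07-10.

2014-07-10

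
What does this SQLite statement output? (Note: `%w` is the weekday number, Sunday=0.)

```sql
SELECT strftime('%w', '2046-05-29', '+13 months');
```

First apply '+13 months': 2046-05-29 → 2047-06-29.
2047-06-29 is a Saturday; with Sunday=0 that is 6.

6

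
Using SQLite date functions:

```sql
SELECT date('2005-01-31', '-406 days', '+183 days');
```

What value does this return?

Applying '-406 days' to 2005-01-31: counting 406 days back gives 2003-12-22.
Applying '+183 days' to 2003-12-22: counting 183 days forward gives 2004-06-22.

2004-06-22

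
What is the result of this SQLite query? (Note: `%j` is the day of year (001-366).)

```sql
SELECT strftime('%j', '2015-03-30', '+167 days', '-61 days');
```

195

First apply '+167 days', '-61 days': 2015-03-30 → 2015-07-14.
Day-of-year for 2015-07-14: days since 2015-01-01 inclusive = 195, zero-padded to 195.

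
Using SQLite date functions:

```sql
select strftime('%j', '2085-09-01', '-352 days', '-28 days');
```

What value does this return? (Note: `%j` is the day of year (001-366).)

First apply '-352 days', '-28 days': 2085-09-01 → 2084-08-17.
Day-of-year for 2084-08-17: days since 2084-01-01 inclusive = 230, zero-padded to 230.

230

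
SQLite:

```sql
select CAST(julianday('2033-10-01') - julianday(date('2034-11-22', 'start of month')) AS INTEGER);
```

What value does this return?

-396

`start of month` rewinds 2034-11-22 to 2034-11-01.
30 days remain in October 2033 after the 1st (31 − 1).
Full months from November 2033 through October 2034 contribute their day counts.
Then 1 day into November 2034.
Total: 30 + 30 + 31 + 31 + 28 + 31 + 30 + 31 + 30 + 31 + 31 + 30 + 31 + 1 = 396.
The subtraction is earlier − later, so the result is −396 → -396.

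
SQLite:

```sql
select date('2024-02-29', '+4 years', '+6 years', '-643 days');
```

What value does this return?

Adding +4 years to 2024-02-29 gives 2028-02-29.
Adding +6 years to 2028-02-29 targets 2034-02-29, but 2034 is not a leap year, so SQLite normalizes to 2034-03-01.
Applying '-643 days' to 2034-03-01: counting 643 days back gives 2032-05-27.

2032-05-27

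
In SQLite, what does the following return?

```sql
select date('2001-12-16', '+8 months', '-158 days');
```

2002-03-11

Adding +8 months to 2001-12-16 gives 2002-08-16.
Applying '-158 days' to 2002-08-16: counting 158 days back gives 2002-03-11.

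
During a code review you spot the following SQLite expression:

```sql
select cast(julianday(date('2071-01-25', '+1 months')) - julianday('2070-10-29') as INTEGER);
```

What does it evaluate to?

119

Adding +1 month to 2071-01-25 gives 2071-02-25.
2 days remain in October 2070 after the 29th (31 − 29).
November 2070: 30 days.
December 2070: 31 days.
January 2071: 31 days.
Then 25 days into February 2071.
Total: 2 + 30 + 31 + 31 + 25 = 119.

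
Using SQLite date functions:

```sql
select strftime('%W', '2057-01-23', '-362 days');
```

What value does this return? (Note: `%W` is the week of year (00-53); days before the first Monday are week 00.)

First apply '-362 days': 2057-01-23 → 2056-01-27.
2056-01-27 is a Thursday. SQLite's %W counts Mondays since the year started; the result is 04.

04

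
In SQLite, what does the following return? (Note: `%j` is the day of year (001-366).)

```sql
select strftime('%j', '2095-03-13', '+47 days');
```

119

First apply '+47 days': 2095-03-13 → 2095-04-29.
Day-of-year for 2095-04-29: days since 2095-01-01 inclusive = 119, zero-padded to 119.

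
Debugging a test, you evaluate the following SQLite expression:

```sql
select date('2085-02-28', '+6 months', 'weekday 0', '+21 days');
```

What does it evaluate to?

2085-09-23

Adding +6 months to 2085-02-28 gives 2085-08-28.
`weekday 0` advances to the next Sunday; 2085-08-28 is a Tuesday, so it moves forward to 2085-09-02.
Advancing 21 more days within September lands on 2085-09-23.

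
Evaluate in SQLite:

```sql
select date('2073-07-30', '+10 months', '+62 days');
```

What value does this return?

2074-07-31

Adding +10 months to 2073-07-30 gives 2074-05-30.
Applying '+62 days' to 2074-05-30: counting 62 days forward gives 2074-07-31.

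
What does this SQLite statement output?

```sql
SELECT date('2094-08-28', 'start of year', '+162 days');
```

2094-06-12

`start of year` rewinds 2094-08-28 to 2094-01-01.
Applying '+162 days' to 2094-01-01: counting 162 days forward gives 2094-06-12.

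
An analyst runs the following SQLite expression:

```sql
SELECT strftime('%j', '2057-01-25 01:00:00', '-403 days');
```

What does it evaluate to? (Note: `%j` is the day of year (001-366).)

First apply '-403 days': 2057-01-25 01:00:00 → 2055-12-19 01:00:00.
Day-of-year for 2055-12-19: days since 2055-01-01 inclusive = 353, zero-padded to 353.

353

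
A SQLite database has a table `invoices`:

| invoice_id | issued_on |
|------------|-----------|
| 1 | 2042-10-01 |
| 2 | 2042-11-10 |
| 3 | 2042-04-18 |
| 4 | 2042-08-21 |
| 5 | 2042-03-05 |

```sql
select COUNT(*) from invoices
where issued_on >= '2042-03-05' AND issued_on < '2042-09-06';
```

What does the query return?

3

Rows in [2042-03-05, 2042-09-06): 2042-04-18, 2042-08-21, 2042-03-05 → 3 rows.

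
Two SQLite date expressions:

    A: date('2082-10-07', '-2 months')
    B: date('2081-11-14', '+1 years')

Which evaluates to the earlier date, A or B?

A

A = 2082-08-07.
B = 2082-11-14.
A is earlier.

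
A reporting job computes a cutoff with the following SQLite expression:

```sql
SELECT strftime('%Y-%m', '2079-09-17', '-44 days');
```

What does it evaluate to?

First apply '-44 days': 2079-09-17 → 2079-08-04.
`%Y-%m` extracts the year-month: 2079-08.

2079-08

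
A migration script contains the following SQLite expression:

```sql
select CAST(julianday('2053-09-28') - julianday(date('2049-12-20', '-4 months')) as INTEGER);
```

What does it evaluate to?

1500

Adding -4 months to 2049-12-20 gives 2049-08-20.
11 days remain in August 2049 after the 20th (31 − 20).
Full months from September 2049 through August 2053 contribute their day counts.
Then 28 days into September 2053.
Total: 11 + 30 + 31 + 30 + 31 + 31 + 28 + 31 + 30 + 31 + 30 + 31 + 31 + 30 + 31 + 30 + 31 + 31 + 28 + 31 + 30 + 31 + 30 + 31 + 31 + 30 + 31 + 30 + 31 + 31 + 29 + 31 + 30 + 31 + 30 + 31 + 31 + 30 + 31 + 30 + 31 + 31 + 28 + 31 + 30 + 31 + 30 + 31 + 31 + 28 = 1500.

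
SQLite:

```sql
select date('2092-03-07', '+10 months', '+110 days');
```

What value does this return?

Adding +10 months to 2092-03-07 gives 2093-01-07.
Applying '+110 days' to 2093-01-07: counting 110 days forward gives 2093-04-27.

2093-04-27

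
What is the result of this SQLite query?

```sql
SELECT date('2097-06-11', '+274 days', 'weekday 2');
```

Applying '+274 days' to 2097-06-11: counting 274 days forward gives 2098-03-12.
`weekday 2` advances to the next Tuesday; 2098-03-12 is a Wednesday, so it moves forward to 2098-03-18.

2098-03-18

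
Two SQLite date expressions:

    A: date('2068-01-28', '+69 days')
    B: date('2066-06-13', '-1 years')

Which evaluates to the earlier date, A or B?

A = 2068-04-06.
B = 2065-06-13.
B is earlier.

B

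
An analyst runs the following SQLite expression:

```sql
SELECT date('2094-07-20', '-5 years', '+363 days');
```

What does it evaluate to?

2090-07-18

Adding -5 years to 2094-07-20 gives 2089-07-20.
Applying '+363 days' to 2089-07-20: counting 363 days forward gives 2090-07-18.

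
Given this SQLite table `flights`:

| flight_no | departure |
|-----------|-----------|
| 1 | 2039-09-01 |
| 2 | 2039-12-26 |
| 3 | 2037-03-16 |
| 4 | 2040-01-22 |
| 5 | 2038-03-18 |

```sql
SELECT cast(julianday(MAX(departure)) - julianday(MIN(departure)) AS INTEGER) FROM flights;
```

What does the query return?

1042

MIN = 2037-03-16, MAX = 2040-01-22.
15 days remain in March 2037 after the 16th (31 − 16).
Full months from April 2037 through December 2039 contribute their day counts.
Then 22 days into January 2040.
Total: 15 + 30 + 31 + 30 + 31 + 31 + 30 + 31 + 30 + 31 + 31 + 28 + 31 + 30 + 31 + 30 + 31 + 31 + 30 + 31 + 30 + 31 + 31 + 28 + 31 + 30 + 31 + 30 + 31 + 31 + 30 + 31 + 30 + 31 + 22 = 1042.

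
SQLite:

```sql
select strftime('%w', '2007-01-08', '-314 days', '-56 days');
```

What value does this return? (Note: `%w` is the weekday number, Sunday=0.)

2

First apply '-314 days', '-56 days': 2007-01-08 → 2006-01-03.
2006-01-03 is a Tuesday; with Sunday=0 that is 2.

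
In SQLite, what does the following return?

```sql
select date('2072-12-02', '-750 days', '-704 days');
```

Applying '-750 days' to 2072-12-02: counting 750 days back gives 2070-11-13.
Applying '-704 days' to 2070-11-13: counting 704 days back gives 2068-12-09.

2068-12-09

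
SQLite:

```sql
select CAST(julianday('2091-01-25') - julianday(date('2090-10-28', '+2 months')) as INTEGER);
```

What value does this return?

Adding +2 months to 2090-10-28 gives 2090-12-28.
3 days remain in December 2090 after the 28th (31 − 28).
Then 25 days into January 2091.
Total: 3 + 25 = 28.

28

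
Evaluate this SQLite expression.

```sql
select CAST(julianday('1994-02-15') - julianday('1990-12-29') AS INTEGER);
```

2 days remain in December 1990 after the 29th (31 − 29).
Full months from January 1991 through January 1994 contribute their day counts.
Then 15 days into February 1994.
Total: 2 + 31 + 28 + 31 + 30 + 31 + 30 + 31 + 31 + 30 + 31 + 30 + 31 + 31 + 29 + 31 + 30 + 31 + 30 + 31 + 31 + 30 + 31 + 30 + 31 + 31 + 28 + 31 + 30 + 31 + 30 + 31 + 31 + 30 + 31 + 30 + 31 + 31 + 15 = 1144.

1144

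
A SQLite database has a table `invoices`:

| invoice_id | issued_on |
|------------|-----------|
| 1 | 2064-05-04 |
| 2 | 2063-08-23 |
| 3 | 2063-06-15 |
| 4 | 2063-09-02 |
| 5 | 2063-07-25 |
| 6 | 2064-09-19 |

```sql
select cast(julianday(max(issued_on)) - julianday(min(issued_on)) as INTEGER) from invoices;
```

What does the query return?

462

MIN = 2063-06-15, MAX = 2064-09-19.
15 days remain in June 2063 after the 15th (30 − 15).
Full months from July 2063 through August 2064 contribute their day counts.
Then 19 days into September 2064.
Total: 15 + 31 + 31 + 30 + 31 + 30 + 31 + 31 + 29 + 31 + 30 + 31 + 30 + 31 + 31 + 19 = 462.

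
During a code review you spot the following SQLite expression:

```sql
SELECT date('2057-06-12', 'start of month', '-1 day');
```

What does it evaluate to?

`start of month` rewinds 2057-06-12 to 2057-06-01.
Going back 1 day from 2057-06-01 reaches 2057-05-31 (last day of May, 31 days).

2057-05-31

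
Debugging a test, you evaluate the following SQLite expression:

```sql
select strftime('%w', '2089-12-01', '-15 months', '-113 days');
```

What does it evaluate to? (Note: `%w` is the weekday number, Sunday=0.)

2

First apply '-15 months', '-113 days': 2089-12-01 → 2088-05-11.
2088-05-11 is a Tuesday; with Sunday=0 that is 2.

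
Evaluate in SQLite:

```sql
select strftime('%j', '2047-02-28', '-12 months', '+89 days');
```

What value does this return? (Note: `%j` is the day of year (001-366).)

148

First apply '-12 months', '+89 days': 2047-02-28 → 2046-05-28.
Day-of-year for 2046-05-28: days since 2046-01-01 inclusive = 148, zero-padded to 148.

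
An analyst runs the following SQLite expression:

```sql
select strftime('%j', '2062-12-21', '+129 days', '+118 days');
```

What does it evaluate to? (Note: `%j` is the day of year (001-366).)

237

First apply '+129 days', '+118 days': 2062-12-21 → 2063-08-25.
Day-of-year for 2063-08-25: days since 2063-01-01 inclusive = 237, zero-padded to 237.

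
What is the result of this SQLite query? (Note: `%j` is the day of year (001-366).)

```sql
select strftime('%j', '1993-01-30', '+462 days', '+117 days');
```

First apply '+462 days', '+117 days': 1993-01-30 → 1994-09-01.
Day-of-year for 1994-09-01: days since 1994-01-01 inclusive = 244, zero-padded to 244.

244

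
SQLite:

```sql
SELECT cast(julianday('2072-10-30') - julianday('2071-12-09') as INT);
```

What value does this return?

326

22 days remain in December 2071 after the 9th (31 − 9).
Full months from January 2072 through September 2072 contribute their day counts.
Then 30 days into October 2072.
Total: 22 + 31 + 29 + 31 + 30 + 31 + 30 + 31 + 31 + 30 + 30 = 326.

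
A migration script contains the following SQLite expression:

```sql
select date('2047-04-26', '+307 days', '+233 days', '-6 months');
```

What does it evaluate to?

Applying '+307 days' to 2047-04-26: counting 307 days forward gives 2048-02-27.
Applying '+233 days' to 2048-02-27: counting 233 days forward gives 2048-10-17.
Adding -6 months to 2048-10-17 gives 2048-04-17.

2048-04-17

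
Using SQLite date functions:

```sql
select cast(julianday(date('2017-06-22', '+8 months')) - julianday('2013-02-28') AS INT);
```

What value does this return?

1820

Adding +8 months to 2017-06-22 gives 2018-02-22.
0 days remain in February 2013 after the 28th (28 − 28).
Full months from March 2013 through January 2018 contribute their day counts.
Then 22 days into February 2018.
Total: 0 + 31 + 30 + 31 + 30 + 31 + 31 + 30 + 31 + 30 + 31 + 31 + 28 + 31 + 30 + 31 + 30 + 31 + 31 + 30 + 31 + 30 + 31 + 31 + 28 + 31 + 30 + 31 + 30 + 31 + 31 + 30 + 31 + 30 + 31 + 31 + 29 + 31 + 30 + 31 + 30 + 31 + 31 + 30 + 31 + 30 + 31 + 31 + 28 + 31 + 30 + 31 + 30 + 31 + 31 + 30 + 31 + 30 + 31 + 31 + 22 = 1820.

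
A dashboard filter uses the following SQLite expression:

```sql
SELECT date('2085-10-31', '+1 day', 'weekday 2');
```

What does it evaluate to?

2085-11-06

October 2085 has 31 days; 0 remain after the 31st, so 1 days reach 2085-11-01.
`weekday 2` advances to the next Tuesday; 2085-11-01 is a Thursday, so it moves forward to 2085-11-06.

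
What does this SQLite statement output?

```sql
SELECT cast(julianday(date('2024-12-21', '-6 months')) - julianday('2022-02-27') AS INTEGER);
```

845

Adding -6 months to 2024-12-21 gives 2024-06-21.
1 day remains in February 2022 after the 27th (28 − 27).
Full months from March 2022 through May 2024 contribute their day counts.
Then 21 days into June 2024.
Total: 1 + 31 + 30 + 31 + 30 + 31 + 31 + 30 + 31 + 30 + 31 + 31 + 28 + 31 + 30 + 31 + 30 + 31 + 31 + 30 + 31 + 30 + 31 + 31 + 29 + 31 + 30 + 31 + 21 = 845.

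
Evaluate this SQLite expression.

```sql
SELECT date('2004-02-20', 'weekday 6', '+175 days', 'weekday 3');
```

`weekday 6` advances to the next Saturday; 2004-02-20 is a Friday, so it moves forward to 2004-02-21.
Applying '+175 days' to 2004-02-21: counting 175 days forward gives 2004-08-14.
`weekday 3` advances to the next Wednesday; 2004-08-14 is a Saturday, so it moves forward to 2004-08-18.

2004-08-18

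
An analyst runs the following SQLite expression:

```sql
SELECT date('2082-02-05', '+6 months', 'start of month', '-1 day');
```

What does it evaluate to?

2082-07-31

Adding +6 months to 2082-02-05 gives 2082-08-05.
`start of month` rewinds 2082-08-05 to 2082-08-01.
Going back 1 day from 2082-08-01 reaches 2082-07-31 (last day of July, 31 days).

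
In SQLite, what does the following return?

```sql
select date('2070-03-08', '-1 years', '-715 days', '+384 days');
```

2068-04-11

Adding -1 year to 2070-03-08 gives 2069-03-08.
Applying '-715 days' to 2069-03-08: counting 715 days back gives 2067-03-24.
Applying '+384 days' to 2067-03-24: counting 384 days forward gives 2068-04-11.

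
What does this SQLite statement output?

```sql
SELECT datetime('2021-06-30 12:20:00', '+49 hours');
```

+49 hours from 2021-06-30 12:20:00 is 2021-07-02 13:20:00 (crosses midnight).

2021-07-02 13:20:00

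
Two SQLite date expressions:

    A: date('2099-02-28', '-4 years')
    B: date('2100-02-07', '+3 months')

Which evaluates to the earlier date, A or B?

A

A = 2095-02-28.
B = 2100-05-07.
A is earlier.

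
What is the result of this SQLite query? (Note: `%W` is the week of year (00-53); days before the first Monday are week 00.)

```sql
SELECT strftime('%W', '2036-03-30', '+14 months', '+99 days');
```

First apply '+14 months', '+99 days': 2036-03-30 → 2037-09-06.
2037-09-06 is a Sunday. SQLite's %W counts Mondays since the year started; the result is 35.

35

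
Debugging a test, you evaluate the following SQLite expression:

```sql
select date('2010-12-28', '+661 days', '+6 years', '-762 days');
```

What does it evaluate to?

2016-09-17

Applying '+661 days' to 2010-12-28: counting 661 days forward gives 2012-10-19.
Adding +6 years to 2012-10-19 gives 2018-10-19.
Applying '-762 days' to 2018-10-19: counting 762 days back gives 2016-09-17.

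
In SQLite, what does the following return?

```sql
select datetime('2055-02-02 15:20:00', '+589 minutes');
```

589 minutes = 9h 49m; +589 minutes from 2055-02-02 15:20:00 is 2055-02-03 01:09:00 (crosses midnight).

2055-02-03 01:09:00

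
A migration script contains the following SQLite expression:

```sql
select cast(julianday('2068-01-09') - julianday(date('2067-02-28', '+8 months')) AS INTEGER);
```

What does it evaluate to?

73

Adding +8 months to 2067-02-28 gives 2067-10-28.
3 days remain in October 2067 after the 28th (31 − 28).
November 2067: 30 days.
December 2067: 31 days.
Then 9 days into January 2068.
Total: 3 + 30 + 31 + 9 = 73.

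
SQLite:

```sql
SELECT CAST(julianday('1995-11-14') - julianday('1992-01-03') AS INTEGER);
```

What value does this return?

28 days remain in January 1992 after the 3rd (31 − 3).
Full months from February 1992 through October 1995 contribute their day counts.
Then 14 days into November 1995.
Total: 28 + 29 + 31 + 30 + 31 + 30 + 31 + 31 + 30 + 31 + 30 + 31 + 31 + 28 + 31 + 30 + 31 + 30 + 31 + 31 + 30 + 31 + 30 + 31 + 31 + 28 + 31 + 30 + 31 + 30 + 31 + 31 + 30 + 31 + 30 + 31 + 31 + 28 + 31 + 30 + 31 + 30 + 31 + 31 + 30 + 31 + 14 = 1411.

1411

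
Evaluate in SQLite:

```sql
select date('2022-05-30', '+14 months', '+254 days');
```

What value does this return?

Adding +14 months to 2022-05-30 gives 2023-07-30.
Applying '+254 days' to 2023-07-30: counting 254 days forward gives 2024-04-09.

2024-04-09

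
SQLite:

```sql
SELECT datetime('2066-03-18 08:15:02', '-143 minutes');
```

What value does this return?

143 minutes = 2h 23m; -143 minutes from 2066-03-18 08:15:02 is 2066-03-18 05:52:02.

2066-03-18 05:52:02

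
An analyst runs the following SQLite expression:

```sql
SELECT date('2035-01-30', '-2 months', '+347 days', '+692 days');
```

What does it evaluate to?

2037-10-04

Adding -2 months to 2035-01-30 gives 2034-11-30.
Applying '+347 days' to 2034-11-30: counting 347 days forward gives 2035-11-12.
Applying '+692 days' to 2035-11-12: counting 692 days forward gives 2037-10-04.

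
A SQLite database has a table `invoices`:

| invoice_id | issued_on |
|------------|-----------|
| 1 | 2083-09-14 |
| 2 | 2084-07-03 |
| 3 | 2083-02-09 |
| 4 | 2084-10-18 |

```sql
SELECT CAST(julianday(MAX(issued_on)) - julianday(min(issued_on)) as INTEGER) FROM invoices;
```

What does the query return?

617

MIN = 2083-02-09, MAX = 2084-10-18.
19 days remain in February 2083 after the 9th (28 − 9).
Full months from March 2083 through September 2084 contribute their day counts.
Then 18 days into October 2084.
Total: 19 + 31 + 30 + 31 + 30 + 31 + 31 + 30 + 31 + 30 + 31 + 31 + 29 + 31 + 30 + 31 + 30 + 31 + 31 + 30 + 18 = 617.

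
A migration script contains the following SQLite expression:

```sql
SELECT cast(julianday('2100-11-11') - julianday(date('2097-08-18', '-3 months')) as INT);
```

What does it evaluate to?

Adding -3 months to 2097-08-18 gives 2097-05-18.
13 days remain in May 2097 after the 18th (31 − 18).
Full months from June 2097 through October 2100 contribute their day counts.
Then 11 days into November 2100.
Total: 13 + 30 + 31 + 31 + 30 + 31 + 30 + 31 + 31 + 28 + 31 + 30 + 31 + 30 + 31 + 31 + 30 + 31 + 30 + 31 + 31 + 28 + 31 + 30 + 31 + 30 + 31 + 31 + 30 + 31 + 30 + 31 + 31 + 28 + 31 + 30 + 31 + 30 + 31 + 31 + 30 + 31 + 11 = 1272.

1272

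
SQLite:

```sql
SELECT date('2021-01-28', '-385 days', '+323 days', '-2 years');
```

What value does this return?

Applying '-385 days' to 2021-01-28: counting 385 days back gives 2020-01-09.
Applying '+323 days' to 2020-01-09: counting 323 days forward gives 2020-11-27.
Adding -2 years to 2020-11-27 gives 2018-11-27.

2018-11-27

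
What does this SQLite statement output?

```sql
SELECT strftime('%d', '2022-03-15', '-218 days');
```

09

First apply '-218 days': 2022-03-15 → 2021-08-09.
`%d` extracts the 2-digit day of month: 09.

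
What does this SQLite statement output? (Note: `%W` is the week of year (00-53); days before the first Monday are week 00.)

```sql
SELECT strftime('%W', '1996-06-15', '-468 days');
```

First apply '-468 days': 1996-06-15 → 1995-03-05.
1995-03-05 is a Sunday. SQLite's %W counts Mondays since the year started; the result is 09.

09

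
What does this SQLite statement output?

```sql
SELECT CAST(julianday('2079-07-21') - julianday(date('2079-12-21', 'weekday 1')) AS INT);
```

`weekday 1` advances to the next Monday; 2079-12-21 is a Thursday, so it moves forward to 2079-12-25.
10 days remain in July 2079 after the 21st (31 − 21).
August 2079: 31 days.
September 2079: 30 days.
October 2079: 31 days.
November 2079: 30 days.
Then 25 days into December 2079.
Total: 10 + 31 + 30 + 31 + 30 + 25 = 157.
The subtraction is earlier − later, so the result is −157 → -157.

-157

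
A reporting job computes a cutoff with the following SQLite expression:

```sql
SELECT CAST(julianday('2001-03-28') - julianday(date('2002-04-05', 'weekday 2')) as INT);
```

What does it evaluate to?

-377

`weekday 2` advances to the next Tuesday; 2002-04-05 is a Friday, so it moves forward to 2002-04-09.
3 days remain in March 2001 after the 28th (31 − 28).
Full months from April 2001 through March 2002 contribute their day counts.
Then 9 days into April 2002.
Total: 3 + 30 + 31 + 30 + 31 + 31 + 30 + 31 + 30 + 31 + 31 + 28 + 31 + 9 = 377.
The subtraction is earlier − later, so the result is −377 → -377.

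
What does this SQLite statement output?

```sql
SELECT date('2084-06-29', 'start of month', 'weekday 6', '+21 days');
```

2084-06-24

`start of month` rewinds 2084-06-29 to 2084-06-01.
`weekday 6` advances to the next Saturday; 2084-06-01 is a Thursday, so it moves forward to 2084-06-03.
Advancing 21 more days within June lands on 2084-06-24.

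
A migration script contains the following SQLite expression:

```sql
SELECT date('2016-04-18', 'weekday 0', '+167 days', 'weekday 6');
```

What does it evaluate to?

2016-10-08

`weekday 0` advances to the next Sunday; 2016-04-18 is a Monday, so it moves forward to 2016-04-24.
Applying '+167 days' to 2016-04-24: counting 167 days forward gives 2016-10-08.
`weekday 6` advances to the next Saturday; 2016-10-08 is already a Saturday, so it stays at 2016-10-08.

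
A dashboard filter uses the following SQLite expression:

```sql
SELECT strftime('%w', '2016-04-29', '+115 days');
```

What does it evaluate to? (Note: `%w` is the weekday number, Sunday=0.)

1

First apply '+115 days': 2016-04-29 → 2016-08-22.
2016-08-22 is a Monday; with Sunday=0 that is 1.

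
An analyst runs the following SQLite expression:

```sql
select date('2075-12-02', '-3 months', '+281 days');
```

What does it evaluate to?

Adding -3 months to 2075-12-02 gives 2075-09-02.
Applying '+281 days' to 2075-09-02: counting 281 days forward gives 2076-06-09.

2076-06-09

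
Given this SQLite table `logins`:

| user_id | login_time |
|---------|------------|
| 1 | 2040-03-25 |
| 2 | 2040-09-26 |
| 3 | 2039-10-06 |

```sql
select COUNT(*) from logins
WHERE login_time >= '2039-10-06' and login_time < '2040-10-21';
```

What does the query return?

3

Rows in [2039-10-06, 2040-10-21): 2040-03-25, 2040-09-26, 2039-10-06 → 3 rows.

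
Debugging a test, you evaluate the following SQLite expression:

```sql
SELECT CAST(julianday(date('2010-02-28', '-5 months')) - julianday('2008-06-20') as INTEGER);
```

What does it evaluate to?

Adding -5 months to 2010-02-28 gives 2009-09-28.
10 days remain in June 2008 after the 20th (30 − 20).
Full months from July 2008 through August 2009 contribute their day counts.
Then 28 days into September 2009.
Total: 10 + 31 + 31 + 30 + 31 + 30 + 31 + 31 + 28 + 31 + 30 + 31 + 30 + 31 + 31 + 28 = 465.

465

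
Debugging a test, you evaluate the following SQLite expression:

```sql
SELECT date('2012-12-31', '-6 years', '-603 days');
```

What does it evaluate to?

2005-05-07

Adding -6 years to 2012-12-31 gives 2006-12-31.
Applying '-603 days' to 2006-12-31: counting 603 days back gives 2005-05-07.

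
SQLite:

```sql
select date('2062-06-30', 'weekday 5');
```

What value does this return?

`weekday 5` advances to the next Friday; 2062-06-30 is already a Friday, so it stays at 2062-06-30.

2062-06-30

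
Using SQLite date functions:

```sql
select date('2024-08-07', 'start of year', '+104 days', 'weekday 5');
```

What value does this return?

`start of year` rewinds 2024-08-07 to 2024-01-01.
Applying '+104 days' to 2024-01-01: counting 104 days forward gives 2024-04-14.
`weekday 5` advances to the next Friday; 2024-04-14 is a Sunday, so it moves forward to 2024-04-19.

2024-04-19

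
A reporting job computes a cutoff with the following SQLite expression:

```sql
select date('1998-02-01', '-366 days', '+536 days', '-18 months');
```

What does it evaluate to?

1997-01-21

Applying '-366 days' to 1998-02-01: counting 366 days back gives 1997-01-31.
Applying '+536 days' to 1997-01-31: counting 536 days forward gives 1998-07-21.
Adding -18 months to 1998-07-21 gives 1997-01-21.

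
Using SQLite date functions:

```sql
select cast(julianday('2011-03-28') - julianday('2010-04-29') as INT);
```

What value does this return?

333

1 day remains in April 2010 after the 29th (30 − 29).
Full months from May 2010 through February 2011 contribute their day counts.
Then 28 days into March 2011.
Total: 1 + 31 + 30 + 31 + 31 + 30 + 31 + 30 + 31 + 31 + 28 + 28 = 333.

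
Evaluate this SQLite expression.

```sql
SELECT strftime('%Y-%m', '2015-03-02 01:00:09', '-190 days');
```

2014-08

First apply '-190 days': 2015-03-02 01:00:09 → 2014-08-24 01:00:09.
`%Y-%m` extracts the year-month: 2014-08.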